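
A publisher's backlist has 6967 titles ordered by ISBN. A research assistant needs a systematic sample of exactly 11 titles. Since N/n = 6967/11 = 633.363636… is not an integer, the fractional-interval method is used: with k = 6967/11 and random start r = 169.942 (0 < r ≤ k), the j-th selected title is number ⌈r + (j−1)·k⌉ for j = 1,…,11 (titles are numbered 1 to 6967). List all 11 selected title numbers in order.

j=1: r + 0k = 169.942 → ⌈·⌉ = 170
j=2: r + 1k = 803.305636… → ⌈·⌉ = 804
j=3: r + 2k = 1436.669272… → ⌈·⌉ = 1437
j=4: r + 3k = 2070.032909… → ⌈·⌉ = 2071
j=5: r + 4k = 2703.396545… → ⌈·⌉ = 2704
j=6: r + 5k = 3336.760181… → ⌈·⌉ = 3337
j=7: r + 6k = 3970.123818… → ⌈·⌉ = 3971
j=8: r + 7k = 4603.487454… → ⌈·⌉ = 4604
j=9: r + 8k = 5236.851090… → ⌈·⌉ = 5237
j=10: r + 9k = 5870.214727… → ⌈·⌉ = 5871
j=11: r + 10k = 6503.578363… → ⌈·⌉ = 6504

170, 804, 1437, 2071, 2704, 3337, 3971, 4604, 5237, 5871, 6504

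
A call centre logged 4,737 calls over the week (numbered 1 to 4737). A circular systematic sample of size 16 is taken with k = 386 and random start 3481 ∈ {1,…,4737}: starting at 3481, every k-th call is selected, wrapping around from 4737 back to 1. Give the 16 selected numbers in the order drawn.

Selection 1: 3481
Selection 2: 3481 + 386 = 3867
Selection 3: 3867 + 386 = 4253
Selection 4: 4253 + 386 = 4639
Selection 5: 4639 + 386 = 5025 → 5025 − 4737 = 288
Selection 6: 288 + 386 = 674
Selection 7: 674 + 386 = 1060
Selection 8: 1060 + 386 = 1446
Selection 9: 1446 + 386 = 1832
Selection 10: 1832 + 386 = 2218
Selection 11: 2218 + 386 = 2604
Selection 12: 2604 + 386 = 2990
Selection 13: 2990 + 386 = 3376
Selection 14: 3376 + 386 = 3762
Selection 15: 3762 + 386 = 4148
Selection 16: 4148 + 386 = 4534

3481, 3867, 4253, 4639, 288, 674, 1060, 1446, 1832, 2218, 2604, 2990, 3376, 3762, 4148, 4534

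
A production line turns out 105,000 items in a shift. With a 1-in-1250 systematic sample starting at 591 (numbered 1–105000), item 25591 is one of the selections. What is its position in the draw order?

21

k = 1250
position = (25591 − 591)/1250 + 1 = 25000/1250 + 1 = 20 + 1 = 21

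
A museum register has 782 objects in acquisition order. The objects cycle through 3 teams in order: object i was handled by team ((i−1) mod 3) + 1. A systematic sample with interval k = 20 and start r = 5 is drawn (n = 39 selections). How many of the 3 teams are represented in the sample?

3

Consecutive selections differ by k = 20, so their team numbers differ by 20 mod 3 = 2.
gcd(20, 3) = 1, so the sample visits 3/1 = 3 distinct residues mod 3.
Start 5 is team 2; the teams hit are 1, 2, 3.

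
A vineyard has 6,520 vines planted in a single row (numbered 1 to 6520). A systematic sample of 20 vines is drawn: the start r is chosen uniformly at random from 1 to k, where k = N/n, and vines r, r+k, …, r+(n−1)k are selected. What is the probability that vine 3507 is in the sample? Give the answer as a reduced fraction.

k = 6520/20 = 326.
Vine 3507 is selected iff r ≡ 3507 (mod 326); exactly one such r in {1,…,326}.
Inclusion probability = 1/326.

1/326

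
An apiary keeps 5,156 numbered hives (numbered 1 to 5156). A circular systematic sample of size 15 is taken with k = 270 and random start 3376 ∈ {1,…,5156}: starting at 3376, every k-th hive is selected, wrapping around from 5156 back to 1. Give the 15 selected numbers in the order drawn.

3376, 3646, 3916, 4186, 4456, 4726, 4996, 110, 380, 650, 920, 1190, 1460, 1730, 2000

Selection 1: 3376
Selection 2: 3376 + 270 = 3646
Selection 3: 3646 + 270 = 3916
Selection 4: 3916 + 270 = 4186
Selection 5: 4186 + 270 = 4456
Selection 6: 4456 + 270 = 4726
Selection 7: 4726 + 270 = 4996
Selection 8: 4996 + 270 = 5266 → 5266 − 5156 = 110
Selection 9: 110 + 270 = 380
Selection 10: 380 + 270 = 650
Selection 11: 650 + 270 = 920
Selection 12: 920 + 270 = 1190
Selection 13: 1190 + 270 = 1460
Selection 14: 1460 + 270 = 1730
Selection 15: 1730 + 270 = 2000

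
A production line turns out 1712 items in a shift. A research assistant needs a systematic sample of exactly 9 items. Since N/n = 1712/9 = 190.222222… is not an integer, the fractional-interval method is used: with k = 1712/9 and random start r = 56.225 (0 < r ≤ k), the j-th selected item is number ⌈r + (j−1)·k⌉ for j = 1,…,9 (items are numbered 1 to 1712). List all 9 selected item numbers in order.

j=1: r + 0k = 56.225 → ⌈·⌉ = 57
j=2: r + 1k = 246.447222… → ⌈·⌉ = 247
j=3: r + 2k = 436.669444… → ⌈·⌉ = 437
j=4: r + 3k = 626.891666… → ⌈·⌉ = 627
j=5: r + 4k = 817.113888… → ⌈·⌉ = 818
j=6: r + 5k = 1007.336111… → ⌈·⌉ = 1008
j=7: r + 6k = 1197.558333… → ⌈·⌉ = 1198
j=8: r + 7k = 1387.780555… → ⌈·⌉ = 1388
j=9: r + 8k = 1578.002777… → ⌈·⌉ = 1579

57, 247, 437, 627, 818, 1008, 1198, 1388, 1579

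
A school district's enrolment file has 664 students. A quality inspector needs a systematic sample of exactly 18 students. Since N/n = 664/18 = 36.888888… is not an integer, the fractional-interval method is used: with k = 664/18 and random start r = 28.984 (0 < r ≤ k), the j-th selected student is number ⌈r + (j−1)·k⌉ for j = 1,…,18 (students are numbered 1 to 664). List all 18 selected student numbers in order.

j=1: r + 0k = 28.984 → ⌈·⌉ = 29
j=2: r + 1k = 65.872888… → ⌈·⌉ = 66
j=3: r + 2k = 102.761777… → ⌈·⌉ = 103
j=4: r + 3k = 139.650666… → ⌈·⌉ = 140
j=5: r + 4k = 176.539555… → ⌈·⌉ = 177
j=6: r + 5k = 213.428444… → ⌈·⌉ = 214
j=7: r + 6k = 250.317333… → ⌈·⌉ = 251
j=8: r + 7k = 287.206222… → ⌈·⌉ = 288
j=9: r + 8k = 324.095111… → ⌈·⌉ = 325
j=10: r + 9k = 360.984 → ⌈·⌉ = 361
j=11: r + 10k = 397.872888… → ⌈·⌉ = 398
j=12: r + 11k = 434.761777… → ⌈·⌉ = 435
j=13: r + 12k = 471.650666… → ⌈·⌉ = 472
j=14: r + 13k = 508.539555… → ⌈·⌉ = 509
j=15: r + 14k = 545.428444… → ⌈·⌉ = 546
j=16: r + 15k = 582.317333… → ⌈·⌉ = 583
j=17: r + 16k = 619.206222… → ⌈·⌉ = 620
j=18: r + 17k = 656.095111… → ⌈·⌉ = 657

29, 66, 103, 140, 177, 214, 251, 288, 325, 361, 398, 435, 472, 509, 546, 583, 620, 657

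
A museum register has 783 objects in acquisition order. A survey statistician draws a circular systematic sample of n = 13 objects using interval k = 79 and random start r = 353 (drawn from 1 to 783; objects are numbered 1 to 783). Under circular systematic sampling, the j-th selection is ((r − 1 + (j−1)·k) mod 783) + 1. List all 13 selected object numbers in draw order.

Selection 1: 353
Selection 2: 353 + 79 = 432
Selection 3: 432 + 79 = 511
Selection 4: 511 + 79 = 590
Selection 5: 590 + 79 = 669
Selection 6: 669 + 79 = 748
Selection 7: 748 + 79 = 827 → 827 − 783 = 44
Selection 8: 44 + 79 = 123
Selection 9: 123 + 79 = 202
Selection 10: 202 + 79 = 281
Selection 11: 281 + 79 = 360
Selection 12: 360 + 79 = 439
Selection 13: 439 + 79 = 518

353, 432, 511, 590, 669, 748, 44, 123, 202, 281, 360, 439, 518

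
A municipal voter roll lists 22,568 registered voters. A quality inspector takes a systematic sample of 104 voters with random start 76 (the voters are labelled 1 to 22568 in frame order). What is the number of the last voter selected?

22427

k = 22568/104 = 217
104th selection = r + (104−1)·k = 76 + 103×217 = 76 + 22351 = 22427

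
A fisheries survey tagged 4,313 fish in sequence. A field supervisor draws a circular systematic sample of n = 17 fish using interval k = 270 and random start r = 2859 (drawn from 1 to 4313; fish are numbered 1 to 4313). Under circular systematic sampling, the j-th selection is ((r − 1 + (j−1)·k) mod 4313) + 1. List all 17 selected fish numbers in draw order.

2859, 3129, 3399, 3669, 3939, 4209, 166, 436, 706, 976, 1246, 1516, 1786, 2056, 2326, 2596, 2866

Selection 1: 2859
Selection 2: 2859 + 270 = 3129
Selection 3: 3129 + 270 = 3399
Selection 4: 3399 + 270 = 3669
Selection 5: 3669 + 270 = 3939
Selection 6: 3939 + 270 = 4209
Selection 7: 4209 + 270 = 4479 → 4479 − 4313 = 166
Selection 8: 166 + 270 = 436
Selection 9: 436 + 270 = 706
Selection 10: 706 + 270 = 976
Selection 11: 976 + 270 = 1246
Selection 12: 1246 + 270 = 1516
Selection 13: 1516 + 270 = 1786
Selection 14: 1786 + 270 = 2056
Selection 15: 2056 + 270 = 2326
Selection 16: 2326 + 270 = 2596
Selection 17: 2596 + 270 = 2866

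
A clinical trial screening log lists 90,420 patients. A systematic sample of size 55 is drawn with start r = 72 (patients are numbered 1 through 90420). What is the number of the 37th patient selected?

59256

k = 90420/55 = 1644
37th selection = r + (37−1)·k = 72 + 36×1644 = 72 + 59184 = 59256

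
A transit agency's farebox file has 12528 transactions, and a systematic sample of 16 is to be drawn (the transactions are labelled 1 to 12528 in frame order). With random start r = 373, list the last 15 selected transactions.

k = N/n = 12528/16 = 783
2nd selection = 373 + 1×783 = 1156
3rd: 1156 + 783 = 1939
4th: 1939 + 783 = 2722
5th: 2722 + 783 = 3505
6th: 3505 + 783 = 4288
7th: 4288 + 783 = 5071
8th: 5071 + 783 = 5854
9th: 5854 + 783 = 6637
10th: 6637 + 783 = 7420
11th: 7420 + 783 = 8203
12th: 8203 + 783 = 8986
13th: 8986 + 783 = 9769
14th: 9769 + 783 = 10552
15th: 10552 + 783 = 11335
16th: 11335 + 783 = 12118

1156, 1939, 2722, 3505, 4288, 5071, 5854, 6637, 7420, 8203, 8986, 9769, 10552, 11335, 12118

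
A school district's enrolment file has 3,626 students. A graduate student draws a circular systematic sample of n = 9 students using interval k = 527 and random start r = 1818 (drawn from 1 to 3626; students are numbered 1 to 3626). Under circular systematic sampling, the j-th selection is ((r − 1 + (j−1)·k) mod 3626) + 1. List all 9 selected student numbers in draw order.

Selection 1: 1818
Selection 2: 1818 + 527 = 2345
Selection 3: 2345 + 527 = 2872
Selection 4: 2872 + 527 = 3399
Selection 5: 3399 + 527 = 3926 → 3926 − 3626 = 300
Selection 6: 300 + 527 = 827
Selection 7: 827 + 527 = 1354
Selection 8: 1354 + 527 = 1881
Selection 9: 1881 + 527 = 2408

1818, 2345, 2872, 3399, 300, 827, 1354, 1881, 2408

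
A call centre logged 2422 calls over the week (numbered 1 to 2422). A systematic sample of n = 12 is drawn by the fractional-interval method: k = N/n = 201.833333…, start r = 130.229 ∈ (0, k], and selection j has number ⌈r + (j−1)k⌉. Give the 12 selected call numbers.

131, 333, 534, 736, 938, 1140, 1342, 1544, 1745, 1947, 2149, 2351

j=1: r + 0k = 130.229 → ⌈·⌉ = 131
j=2: r + 1k = 332.062333… → ⌈·⌉ = 333
j=3: r + 2k = 533.895666… → ⌈·⌉ = 534
j=4: r + 3k = 735.729 → ⌈·⌉ = 736
j=5: r + 4k = 937.562333… → ⌈·⌉ = 938
j=6: r + 5k = 1139.395666… → ⌈·⌉ = 1140
j=7: r + 6k = 1341.229 → ⌈·⌉ = 1342
j=8: r + 7k = 1543.062333… → ⌈·⌉ = 1544
j=9: r + 8k = 1744.895666… → ⌈·⌉ = 1745
j=10: r + 9k = 1946.729 → ⌈·⌉ = 1947
j=11: r + 10k = 2148.562333… → ⌈·⌉ = 2149
j=12: r + 11k = 2350.395666… → ⌈·⌉ = 2351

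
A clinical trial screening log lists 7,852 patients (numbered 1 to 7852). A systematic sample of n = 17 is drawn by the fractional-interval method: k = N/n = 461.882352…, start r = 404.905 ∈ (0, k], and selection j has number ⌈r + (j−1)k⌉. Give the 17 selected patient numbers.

405, 867, 1329, 1791, 2253, 2715, 3177, 3639, 4100, 4562, 5024, 5486, 5948, 6410, 6872, 7334, 7796

j=1: r + 0k = 404.905 → ⌈·⌉ = 405
j=2: r + 1k = 866.787352… → ⌈·⌉ = 867
j=3: r + 2k = 1328.669705… → ⌈·⌉ = 1329
j=4: r + 3k = 1790.552058… → ⌈·⌉ = 1791
j=5: r + 4k = 2252.434411… → ⌈·⌉ = 2253
j=6: r + 5k = 2714.316764… → ⌈·⌉ = 2715
j=7: r + 6k = 3176.199117… → ⌈·⌉ = 3177
j=8: r + 7k = 3638.081470… → ⌈·⌉ = 3639
j=9: r + 8k = 4099.963823… → ⌈·⌉ = 4100
j=10: r + 9k = 4561.846176… → ⌈·⌉ = 4562
j=11: r + 10k = 5023.728529… → ⌈·⌉ = 5024
j=12: r + 11k = 5485.610882… → ⌈·⌉ = 5486
j=13: r + 12k = 5947.493235… → ⌈·⌉ = 5948
j=14: r + 13k = 6409.375588… → ⌈·⌉ = 6410
j=15: r + 14k = 6871.257941… → ⌈·⌉ = 6872
j=16: r + 15k = 7333.140294… → ⌈·⌉ = 7334
j=17: r + 16k = 7795.022647… → ⌈·⌉ = 7796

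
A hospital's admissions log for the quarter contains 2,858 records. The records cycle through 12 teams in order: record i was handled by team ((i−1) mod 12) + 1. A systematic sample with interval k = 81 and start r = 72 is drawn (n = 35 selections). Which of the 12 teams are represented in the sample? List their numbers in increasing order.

Consecutive selections differ by k = 81, so their team numbers differ by 81 mod 12 = 9.
gcd(81, 12) = 3, so the sample visits 12/3 = 4 distinct residues mod 12.
Start 72 is team 12; the teams hit are 3, 6, 9, 12.

3, 6, 9, 12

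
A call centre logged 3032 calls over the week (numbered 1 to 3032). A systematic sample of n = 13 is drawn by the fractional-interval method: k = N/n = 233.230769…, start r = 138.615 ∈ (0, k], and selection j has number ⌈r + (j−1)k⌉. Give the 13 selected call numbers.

j=1: r + 0k = 138.615 → ⌈·⌉ = 139
j=2: r + 1k = 371.845769… → ⌈·⌉ = 372
j=3: r + 2k = 605.076538… → ⌈·⌉ = 606
j=4: r + 3k = 838.307307… → ⌈·⌉ = 839
j=5: r + 4k = 1071.538076… → ⌈·⌉ = 1072
j=6: r + 5k = 1304.768846… → ⌈·⌉ = 1305
j=7: r + 6k = 1537.999615… → ⌈·⌉ = 1538
j=8: r + 7k = 1771.230384… → ⌈·⌉ = 1772
j=9: r + 8k = 2004.461153… → ⌈·⌉ = 2005
j=10: r + 9k = 2237.691923… → ⌈·⌉ = 2238
j=11: r + 10k = 2470.922692… → ⌈·⌉ = 2471
j=12: r + 11k = 2704.153461… → ⌈·⌉ = 2705
j=13: r + 12k = 2937.384230… → ⌈·⌉ = 2938

139, 372, 606, 839, 1072, 1305, 1538, 1772, 2005, 2238, 2471, 2705, 2938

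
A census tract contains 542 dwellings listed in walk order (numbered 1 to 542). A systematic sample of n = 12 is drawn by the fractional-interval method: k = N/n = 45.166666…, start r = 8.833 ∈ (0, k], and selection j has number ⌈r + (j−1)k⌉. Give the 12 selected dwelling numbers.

9, 54, 100, 145, 190, 235, 280, 325, 371, 416, 461, 506

j=1: r + 0k = 8.833 → ⌈·⌉ = 9
j=2: r + 1k = 53.999666… → ⌈·⌉ = 54
j=3: r + 2k = 99.166333… → ⌈·⌉ = 100
j=4: r + 3k = 144.333 → ⌈·⌉ = 145
j=5: r + 4k = 189.499666… → ⌈·⌉ = 190
j=6: r + 5k = 234.666333… → ⌈·⌉ = 235
j=7: r + 6k = 279.833 → ⌈·⌉ = 280
j=8: r + 7k = 324.999666… → ⌈·⌉ = 325
j=9: r + 8k = 370.166333… → ⌈·⌉ = 371
j=10: r + 9k = 415.333 → ⌈·⌉ = 416
j=11: r + 10k = 460.499666… → ⌈·⌉ = 461
j=12: r + 11k = 505.666333… → ⌈·⌉ = 506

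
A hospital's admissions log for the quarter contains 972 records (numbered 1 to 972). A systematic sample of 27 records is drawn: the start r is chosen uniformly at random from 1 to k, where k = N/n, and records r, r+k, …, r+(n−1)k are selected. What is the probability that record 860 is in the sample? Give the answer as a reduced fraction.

1/36

k = 972/27 = 36.
Record 860 is selected iff r ≡ 860 (mod 36); exactly one such r in {1,…,36}.
Inclusion probability = 1/36.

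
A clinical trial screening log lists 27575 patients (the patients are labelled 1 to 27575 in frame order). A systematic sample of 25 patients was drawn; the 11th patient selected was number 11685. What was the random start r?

655

k = 27575/25 = 1103
r = 11685 − (11−1)×1103 = 11685 − 11030 = 655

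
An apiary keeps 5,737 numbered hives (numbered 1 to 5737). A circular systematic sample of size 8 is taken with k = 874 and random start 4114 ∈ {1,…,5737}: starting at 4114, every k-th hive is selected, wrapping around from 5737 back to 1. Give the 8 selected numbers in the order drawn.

4114, 4988, 125, 999, 1873, 2747, 3621, 4495

Selection 1: 4114
Selection 2: 4114 + 874 = 4988
Selection 3: 4988 + 874 = 5862 → 5862 − 5737 = 125
Selection 4: 125 + 874 = 999
Selection 5: 999 + 874 = 1873
Selection 6: 1873 + 874 = 2747
Selection 7: 2747 + 874 = 3621
Selection 8: 3621 + 874 = 4495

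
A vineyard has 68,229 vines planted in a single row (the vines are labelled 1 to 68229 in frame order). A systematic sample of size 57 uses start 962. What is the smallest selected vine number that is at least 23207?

k = 68229/57 = 1197
Steps past start: ⌈(23207 − 962)/1197⌉ = ⌈22245/1197⌉ = 19
Selected vine: 962 + 19×1197 = 23705

23705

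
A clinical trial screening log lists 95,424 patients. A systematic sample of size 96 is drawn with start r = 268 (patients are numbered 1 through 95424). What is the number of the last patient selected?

k = 95424/96 = 994
96th selection = r + (96−1)·k = 268 + 95×994 = 268 + 94430 = 94698

94698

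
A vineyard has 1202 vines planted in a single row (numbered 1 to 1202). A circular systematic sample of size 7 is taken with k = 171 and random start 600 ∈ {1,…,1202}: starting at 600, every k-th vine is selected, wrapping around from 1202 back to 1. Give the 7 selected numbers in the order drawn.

600, 771, 942, 1113, 82, 253, 424

Selection 1: 600
Selection 2: 600 + 171 = 771
Selection 3: 771 + 171 = 942
Selection 4: 942 + 171 = 1113
Selection 5: 1113 + 171 = 1284 → 1284 − 1202 = 82
Selection 6: 82 + 171 = 253
Selection 7: 253 + 171 = 424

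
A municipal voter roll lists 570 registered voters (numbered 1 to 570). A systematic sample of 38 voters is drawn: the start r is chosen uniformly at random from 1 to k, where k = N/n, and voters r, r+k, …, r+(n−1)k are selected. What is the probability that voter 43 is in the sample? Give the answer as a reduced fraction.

k = 570/38 = 15.
Voter 43 is selected iff r ≡ 43 (mod 15); exactly one such r in {1,…,15}.
Inclusion probability = 1/15.

1/15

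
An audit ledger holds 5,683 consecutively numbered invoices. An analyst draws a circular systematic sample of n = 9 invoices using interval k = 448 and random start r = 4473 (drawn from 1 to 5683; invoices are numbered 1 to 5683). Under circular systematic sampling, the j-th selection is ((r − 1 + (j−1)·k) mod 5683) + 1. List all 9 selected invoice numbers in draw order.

4473, 4921, 5369, 134, 582, 1030, 1478, 1926, 2374

Selection 1: 4473
Selection 2: 4473 + 448 = 4921
Selection 3: 4921 + 448 = 5369
Selection 4: 5369 + 448 = 5817 → 5817 − 5683 = 134
Selection 5: 134 + 448 = 582
Selection 6: 582 + 448 = 1030
Selection 7: 1030 + 448 = 1478
Selection 8: 1478 + 448 = 1926
Selection 9: 1926 + 448 = 2374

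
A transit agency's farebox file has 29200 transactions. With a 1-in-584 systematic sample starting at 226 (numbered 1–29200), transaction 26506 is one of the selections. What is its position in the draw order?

k = 584
position = (26506 − 226)/584 + 1 = 26280/584 + 1 = 45 + 1 = 46

46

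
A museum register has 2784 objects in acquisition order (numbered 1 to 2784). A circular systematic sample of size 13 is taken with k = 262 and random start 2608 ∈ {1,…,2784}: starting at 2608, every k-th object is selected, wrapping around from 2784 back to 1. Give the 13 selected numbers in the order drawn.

2608, 86, 348, 610, 872, 1134, 1396, 1658, 1920, 2182, 2444, 2706, 184

Selection 1: 2608
Selection 2: 2608 + 262 = 2870 → 2870 − 2784 = 86
Selection 3: 86 + 262 = 348
Selection 4: 348 + 262 = 610
Selection 5: 610 + 262 = 872
Selection 6: 872 + 262 = 1134
Selection 7: 1134 + 262 = 1396
Selection 8: 1396 + 262 = 1658
Selection 9: 1658 + 262 = 1920
Selection 10: 1920 + 262 = 2182
Selection 11: 2182 + 262 = 2444
Selection 12: 2444 + 262 = 2706
Selection 13: 2706 + 262 = 2968 → 2968 − 2784 = 184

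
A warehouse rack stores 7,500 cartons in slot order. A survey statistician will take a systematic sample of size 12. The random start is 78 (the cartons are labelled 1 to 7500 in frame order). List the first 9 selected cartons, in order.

78, 703, 1328, 1953, 2578, 3203, 3828, 4453, 5078

k = N/n = 7500/12 = 625
carton 1: 78
carton 2: 78 + 625 = 703
carton 3: 703 + 625 = 1328
carton 4: 1328 + 625 = 1953
carton 5: 1953 + 625 = 2578
carton 6: 2578 + 625 = 3203
carton 7: 3203 + 625 = 3828
carton 8: 3828 + 625 = 4453
carton 9: 4453 + 625 = 5078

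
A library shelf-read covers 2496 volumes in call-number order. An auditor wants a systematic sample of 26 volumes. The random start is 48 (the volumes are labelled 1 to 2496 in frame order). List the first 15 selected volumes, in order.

48, 144, 240, 336, 432, 528, 624, 720, 816, 912, 1008, 1104, 1200, 1296, 1392

k = N/n = 2496/26 = 96
volume 1: 48
volume 2: 48 + 96 = 144
volume 3: 144 + 96 = 240
volume 4: 240 + 96 = 336
volume 5: 336 + 96 = 432
volume 6: 432 + 96 = 528
volume 7: 528 + 96 = 624
volume 8: 624 + 96 = 720
volume 9: 720 + 96 = 816
volume 10: 816 + 96 = 912
volume 11: 912 + 96 = 1008
volume 12: 1008 + 96 = 1104
volume 13: 1104 + 96 = 1200
volume 14: 1200 + 96 = 1296
volume 15: 1296 + 96 = 1392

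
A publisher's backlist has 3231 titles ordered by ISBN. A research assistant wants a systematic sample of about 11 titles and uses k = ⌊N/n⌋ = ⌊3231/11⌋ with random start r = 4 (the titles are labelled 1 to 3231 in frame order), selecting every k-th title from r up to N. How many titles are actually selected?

k = ⌊3231/11⌋ = 293
Achieved size = ⌊(3231 − 4)/293⌋ + 1 = ⌊3227/293⌋ + 1 = 11 + 1 = 12
(last selection: 4 + 11×293 = 3227 ≤ 3231; next would be 3520 > 3231)

12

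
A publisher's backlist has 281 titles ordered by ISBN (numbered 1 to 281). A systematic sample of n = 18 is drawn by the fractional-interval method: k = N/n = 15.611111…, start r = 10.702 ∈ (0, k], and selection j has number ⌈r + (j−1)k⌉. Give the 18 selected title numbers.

j=1: r + 0k = 10.702 → ⌈·⌉ = 11
j=2: r + 1k = 26.313111… → ⌈·⌉ = 27
j=3: r + 2k = 41.924222… → ⌈·⌉ = 42
j=4: r + 3k = 57.535333… → ⌈·⌉ = 58
j=5: r + 4k = 73.146444… → ⌈·⌉ = 74
j=6: r + 5k = 88.757555… → ⌈·⌉ = 89
j=7: r + 6k = 104.368666… → ⌈·⌉ = 105
j=8: r + 7k = 119.979777… → ⌈·⌉ = 120
j=9: r + 8k = 135.590888… → ⌈·⌉ = 136
j=10: r + 9k = 151.202 → ⌈·⌉ = 152
j=11: r + 10k = 166.813111… → ⌈·⌉ = 167
j=12: r + 11k = 182.424222… → ⌈·⌉ = 183
j=13: r + 12k = 198.035333… → ⌈·⌉ = 199
j=14: r + 13k = 213.646444… → ⌈·⌉ = 214
j=15: r + 14k = 229.257555… → ⌈·⌉ = 230
j=16: r + 15k = 244.868666… → ⌈·⌉ = 245
j=17: r + 16k = 260.479777… → ⌈·⌉ = 261
j=18: r + 17k = 276.090888… → ⌈·⌉ = 277

11, 27, 42, 58, 74, 89, 105, 120, 136, 152, 167, 183, 199, 214, 230, 245, 261, 277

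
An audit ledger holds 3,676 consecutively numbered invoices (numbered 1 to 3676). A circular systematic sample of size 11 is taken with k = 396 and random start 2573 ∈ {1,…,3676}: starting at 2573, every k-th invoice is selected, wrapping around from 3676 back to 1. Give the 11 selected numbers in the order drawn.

2573, 2969, 3365, 85, 481, 877, 1273, 1669, 2065, 2461, 2857

Selection 1: 2573
Selection 2: 2573 + 396 = 2969
Selection 3: 2969 + 396 = 3365
Selection 4: 3365 + 396 = 3761 → 3761 − 3676 = 85
Selection 5: 85 + 396 = 481
Selection 6: 481 + 396 = 877
Selection 7: 877 + 396 = 1273
Selection 8: 1273 + 396 = 1669
Selection 9: 1669 + 396 = 2065
Selection 10: 2065 + 396 = 2461
Selection 11: 2461 + 396 = 2857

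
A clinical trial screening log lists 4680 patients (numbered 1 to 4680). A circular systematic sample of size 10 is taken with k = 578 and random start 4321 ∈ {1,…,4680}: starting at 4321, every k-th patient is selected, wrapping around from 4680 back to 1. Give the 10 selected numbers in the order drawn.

Selection 1: 4321
Selection 2: 4321 + 578 = 4899 → 4899 − 4680 = 219
Selection 3: 219 + 578 = 797
Selection 4: 797 + 578 = 1375
Selection 5: 1375 + 578 = 1953
Selection 6: 1953 + 578 = 2531
Selection 7: 2531 + 578 = 3109
Selection 8: 3109 + 578 = 3687
Selection 9: 3687 + 578 = 4265
Selection 10: 4265 + 578 = 4843 → 4843 − 4680 = 163

4321, 219, 797, 1375, 1953, 2531, 3109, 3687, 4265, 163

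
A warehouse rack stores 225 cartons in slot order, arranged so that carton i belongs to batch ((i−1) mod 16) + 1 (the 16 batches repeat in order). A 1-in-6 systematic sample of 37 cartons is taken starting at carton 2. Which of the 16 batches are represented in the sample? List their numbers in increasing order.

Consecutive selections differ by k = 6, so their batch numbers differ by 6 mod 16 = 6.
gcd(6, 16) = 2, so the sample visits 16/2 = 8 distinct residues mod 16.
Start 2 is batch 2; the batches hit are 2, 4, 6, 8, 10, 12, 14, 16.

2, 4, 6, 8, 10, 12, 14, 16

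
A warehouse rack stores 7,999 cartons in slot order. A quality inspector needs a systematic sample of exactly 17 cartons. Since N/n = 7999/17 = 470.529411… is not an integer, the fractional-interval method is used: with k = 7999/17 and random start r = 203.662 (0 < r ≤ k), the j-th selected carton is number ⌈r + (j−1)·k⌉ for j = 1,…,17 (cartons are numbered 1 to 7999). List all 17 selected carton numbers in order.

204, 675, 1145, 1616, 2086, 2557, 3027, 3498, 3968, 4439, 4909, 5380, 5851, 6321, 6792, 7262, 7733

j=1: r + 0k = 203.662 → ⌈·⌉ = 204
j=2: r + 1k = 674.191411… → ⌈·⌉ = 675
j=3: r + 2k = 1144.720823… → ⌈·⌉ = 1145
j=4: r + 3k = 1615.250235… → ⌈·⌉ = 1616
j=5: r + 4k = 2085.779647… → ⌈·⌉ = 2086
j=6: r + 5k = 2556.309058… → ⌈·⌉ = 2557
j=7: r + 6k = 3026.838470… → ⌈·⌉ = 3027
j=8: r + 7k = 3497.367882… → ⌈·⌉ = 3498
j=9: r + 8k = 3967.897294… → ⌈·⌉ = 3968
j=10: r + 9k = 4438.426705… → ⌈·⌉ = 4439
j=11: r + 10k = 4908.956117… → ⌈·⌉ = 4909
j=12: r + 11k = 5379.485529… → ⌈·⌉ = 5380
j=13: r + 12k = 5850.014941… → ⌈·⌉ = 5851
j=14: r + 13k = 6320.544352… → ⌈·⌉ = 6321
j=15: r + 14k = 6791.073764… → ⌈·⌉ = 6792
j=16: r + 15k = 7261.603176… → ⌈·⌉ = 7262
j=17: r + 16k = 7732.132588… → ⌈·⌉ = 7733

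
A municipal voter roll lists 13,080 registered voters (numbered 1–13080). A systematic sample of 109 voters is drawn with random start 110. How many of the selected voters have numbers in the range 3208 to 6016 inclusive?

24

k = 13080/109 = 120
First selection ≥ 3208: 110 + ⌈(3208−110)/120⌉·120 = 110 + 26×120 = 3230
Last selection ≤ 6016: 110 + ⌊(6016−110)/120⌋·120 = 110 + 49×120 = 5990
Count = 49 − 26 + 1 = 24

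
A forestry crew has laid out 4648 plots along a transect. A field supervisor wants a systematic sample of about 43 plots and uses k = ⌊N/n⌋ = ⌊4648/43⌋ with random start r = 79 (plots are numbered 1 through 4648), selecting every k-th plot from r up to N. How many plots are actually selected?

k = ⌊4648/43⌋ = 108
Achieved size = ⌊(4648 − 79)/108⌋ + 1 = ⌊4569/108⌋ + 1 = 42 + 1 = 43
(last selection: 79 + 42×108 = 4615 ≤ 4648; next would be 4723 > 4648)

43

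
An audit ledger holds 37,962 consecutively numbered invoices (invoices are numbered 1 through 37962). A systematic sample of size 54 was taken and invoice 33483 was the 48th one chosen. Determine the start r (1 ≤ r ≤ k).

442

k = 37962/54 = 703
r = 33483 − (48−1)×703 = 33483 − 33041 = 442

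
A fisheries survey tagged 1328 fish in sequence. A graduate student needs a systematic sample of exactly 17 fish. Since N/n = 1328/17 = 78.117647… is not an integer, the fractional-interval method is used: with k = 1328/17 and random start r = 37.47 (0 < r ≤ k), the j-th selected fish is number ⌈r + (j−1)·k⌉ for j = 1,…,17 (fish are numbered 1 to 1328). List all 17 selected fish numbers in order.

38, 116, 194, 272, 350, 429, 507, 585, 663, 741, 819, 897, 975, 1053, 1132, 1210, 1288

j=1: r + 0k = 37.47 → ⌈·⌉ = 38
j=2: r + 1k = 115.587647… → ⌈·⌉ = 116
j=3: r + 2k = 193.705294… → ⌈·⌉ = 194
j=4: r + 3k = 271.822941… → ⌈·⌉ = 272
j=5: r + 4k = 349.940588… → ⌈·⌉ = 350
j=6: r + 5k = 428.058235… → ⌈·⌉ = 429
j=7: r + 6k = 506.175882… → ⌈·⌉ = 507
j=8: r + 7k = 584.293529… → ⌈·⌉ = 585
j=9: r + 8k = 662.411176… → ⌈·⌉ = 663
j=10: r + 9k = 740.528823… → ⌈·⌉ = 741
j=11: r + 10k = 818.646470… → ⌈·⌉ = 819
j=12: r + 11k = 896.764117… → ⌈·⌉ = 897
j=13: r + 12k = 974.881764… → ⌈·⌉ = 975
j=14: r + 13k = 1052.999411… → ⌈·⌉ = 1053
j=15: r + 14k = 1131.117058… → ⌈·⌉ = 1132
j=16: r + 15k = 1209.234705… → ⌈·⌉ = 1210
j=17: r + 16k = 1287.352352… → ⌈·⌉ = 1288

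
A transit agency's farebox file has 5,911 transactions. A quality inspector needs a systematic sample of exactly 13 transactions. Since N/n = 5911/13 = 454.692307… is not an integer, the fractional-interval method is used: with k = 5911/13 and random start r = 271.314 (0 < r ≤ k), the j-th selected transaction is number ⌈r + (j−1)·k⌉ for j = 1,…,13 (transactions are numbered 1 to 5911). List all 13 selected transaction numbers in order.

j=1: r + 0k = 271.314 → ⌈·⌉ = 272
j=2: r + 1k = 726.006307… → ⌈·⌉ = 727
j=3: r + 2k = 1180.698615… → ⌈·⌉ = 1181
j=4: r + 3k = 1635.390923… → ⌈·⌉ = 1636
j=5: r + 4k = 2090.083230… → ⌈·⌉ = 2091
j=6: r + 5k = 2544.775538… → ⌈·⌉ = 2545
j=7: r + 6k = 2999.467846… → ⌈·⌉ = 3000
j=8: r + 7k = 3454.160153… → ⌈·⌉ = 3455
j=9: r + 8k = 3908.852461… → ⌈·⌉ = 3909
j=10: r + 9k = 4363.544769… → ⌈·⌉ = 4364
j=11: r + 10k = 4818.237076… → ⌈·⌉ = 4819
j=12: r + 11k = 5272.929384… → ⌈·⌉ = 5273
j=13: r + 12k = 5727.621692… → ⌈·⌉ = 5728

272, 727, 1181, 1636, 2091, 2545, 3000, 3455, 3909, 4364, 4819, 5273, 5728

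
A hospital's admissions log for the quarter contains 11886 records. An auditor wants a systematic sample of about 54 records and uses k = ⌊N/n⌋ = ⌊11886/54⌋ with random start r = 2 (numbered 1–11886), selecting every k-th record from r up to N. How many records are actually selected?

k = ⌊11886/54⌋ = 220
Achieved size = ⌊(11886 − 2)/220⌋ + 1 = ⌊11884/220⌋ + 1 = 54 + 1 = 55
(last selection: 2 + 54×220 = 11882 ≤ 11886; next would be 12102 > 11886)

55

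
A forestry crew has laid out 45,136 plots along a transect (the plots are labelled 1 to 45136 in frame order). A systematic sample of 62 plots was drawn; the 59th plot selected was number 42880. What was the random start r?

k = 45136/62 = 728
r = 42880 − (59−1)×728 = 42880 − 42224 = 656

656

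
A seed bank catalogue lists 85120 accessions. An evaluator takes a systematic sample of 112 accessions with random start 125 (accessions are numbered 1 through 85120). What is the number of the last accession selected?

k = 85120/112 = 760
112th selection = r + (112−1)·k = 125 + 111×760 = 125 + 84360 = 84485

84485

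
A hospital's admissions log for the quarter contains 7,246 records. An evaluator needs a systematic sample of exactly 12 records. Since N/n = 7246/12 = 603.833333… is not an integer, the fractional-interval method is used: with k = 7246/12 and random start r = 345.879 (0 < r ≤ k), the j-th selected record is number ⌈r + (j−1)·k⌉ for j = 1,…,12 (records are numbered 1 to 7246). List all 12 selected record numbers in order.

j=1: r + 0k = 345.879 → ⌈·⌉ = 346
j=2: r + 1k = 949.712333… → ⌈·⌉ = 950
j=3: r + 2k = 1553.545666… → ⌈·⌉ = 1554
j=4: r + 3k = 2157.379 → ⌈·⌉ = 2158
j=5: r + 4k = 2761.212333… → ⌈·⌉ = 2762
j=6: r + 5k = 3365.045666… → ⌈·⌉ = 3366
j=7: r + 6k = 3968.879 → ⌈·⌉ = 3969
j=8: r + 7k = 4572.712333… → ⌈·⌉ = 4573
j=9: r + 8k = 5176.545666… → ⌈·⌉ = 5177
j=10: r + 9k = 5780.379 → ⌈·⌉ = 5781
j=11: r + 10k = 6384.212333… → ⌈·⌉ = 6385
j=12: r + 11k = 6988.045666… → ⌈·⌉ = 6989

346, 950, 1554, 2158, 2762, 3366, 3969, 4573, 5177, 5781, 6385, 6989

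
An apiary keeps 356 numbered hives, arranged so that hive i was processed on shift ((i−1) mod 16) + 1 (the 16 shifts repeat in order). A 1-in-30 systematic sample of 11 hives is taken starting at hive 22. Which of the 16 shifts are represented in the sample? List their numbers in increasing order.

Consecutive selections differ by k = 30, so their shift numbers differ by 30 mod 16 = 14.
gcd(30, 16) = 2, so the sample visits 16/2 = 8 distinct residues mod 16.
Start 22 is shift 6; the shifts hit are 2, 4, 6, 8, 10, 12, 14, 16.

2, 4, 6, 8, 10, 12, 14, 16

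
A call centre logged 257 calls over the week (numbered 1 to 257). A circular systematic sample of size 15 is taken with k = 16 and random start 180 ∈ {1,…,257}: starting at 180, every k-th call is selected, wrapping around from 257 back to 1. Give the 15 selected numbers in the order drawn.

180, 196, 212, 228, 244, 3, 19, 35, 51, 67, 83, 99, 115, 131, 147

Selection 1: 180
Selection 2: 180 + 16 = 196
Selection 3: 196 + 16 = 212
Selection 4: 212 + 16 = 228
Selection 5: 228 + 16 = 244
Selection 6: 244 + 16 = 260 → 260 − 257 = 3
Selection 7: 3 + 16 = 19
Selection 8: 19 + 16 = 35
Selection 9: 35 + 16 = 51
Selection 10: 51 + 16 = 67
Selection 11: 67 + 16 = 83
Selection 12: 83 + 16 = 99
Selection 13: 99 + 16 = 115
Selection 14: 115 + 16 = 131
Selection 15: 131 + 16 = 147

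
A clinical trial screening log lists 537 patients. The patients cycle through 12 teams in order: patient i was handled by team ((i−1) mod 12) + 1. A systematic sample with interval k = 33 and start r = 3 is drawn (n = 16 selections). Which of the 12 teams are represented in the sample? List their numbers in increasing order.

Consecutive selections differ by k = 33, so their team numbers differ by 33 mod 12 = 9.
gcd(33, 12) = 3, so the sample visits 12/3 = 4 distinct residues mod 12.
Start 3 is team 3; the teams hit are 3, 6, 9, 12.

3, 6, 9, 12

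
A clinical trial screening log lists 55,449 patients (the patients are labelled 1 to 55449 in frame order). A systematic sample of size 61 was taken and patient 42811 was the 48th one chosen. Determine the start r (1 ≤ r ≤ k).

k = 55449/61 = 909
r = 42811 − (48−1)×909 = 42811 − 42723 = 88

88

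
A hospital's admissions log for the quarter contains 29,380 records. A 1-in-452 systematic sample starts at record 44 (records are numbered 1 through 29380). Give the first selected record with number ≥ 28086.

28520

k = 452
Steps past start: ⌈(28086 − 44)/452⌉ = ⌈28042/452⌉ = 63
Selected record: 44 + 63×452 = 28520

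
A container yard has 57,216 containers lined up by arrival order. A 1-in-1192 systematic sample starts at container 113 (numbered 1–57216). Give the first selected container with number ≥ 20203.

20377

k = 1192
Steps past start: ⌈(20203 − 113)/1192⌉ = ⌈20090/1192⌉ = 17
Selected container: 113 + 17×1192 = 20377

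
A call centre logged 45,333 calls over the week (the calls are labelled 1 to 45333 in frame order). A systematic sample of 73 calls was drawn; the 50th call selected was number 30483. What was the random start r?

54

k = 45333/73 = 621
r = 30483 − (50−1)×621 = 30483 − 30429 = 54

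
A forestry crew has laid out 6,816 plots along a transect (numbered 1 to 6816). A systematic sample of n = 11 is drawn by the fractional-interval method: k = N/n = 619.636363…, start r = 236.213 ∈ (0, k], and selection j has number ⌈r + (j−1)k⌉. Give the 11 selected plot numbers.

237, 856, 1476, 2096, 2715, 3335, 3955, 4574, 5194, 5813, 6433

j=1: r + 0k = 236.213 → ⌈·⌉ = 237
j=2: r + 1k = 855.849363… → ⌈·⌉ = 856
j=3: r + 2k = 1475.485727… → ⌈·⌉ = 1476
j=4: r + 3k = 2095.122090… → ⌈·⌉ = 2096
j=5: r + 4k = 2714.758454… → ⌈·⌉ = 2715
j=6: r + 5k = 3334.394818… → ⌈·⌉ = 3335
j=7: r + 6k = 3954.031181… → ⌈·⌉ = 3955
j=8: r + 7k = 4573.667545… → ⌈·⌉ = 4574
j=9: r + 8k = 5193.303909… → ⌈·⌉ = 5194
j=10: r + 9k = 5812.940272… → ⌈·⌉ = 5813
j=11: r + 10k = 6432.576636… → ⌈·⌉ = 6433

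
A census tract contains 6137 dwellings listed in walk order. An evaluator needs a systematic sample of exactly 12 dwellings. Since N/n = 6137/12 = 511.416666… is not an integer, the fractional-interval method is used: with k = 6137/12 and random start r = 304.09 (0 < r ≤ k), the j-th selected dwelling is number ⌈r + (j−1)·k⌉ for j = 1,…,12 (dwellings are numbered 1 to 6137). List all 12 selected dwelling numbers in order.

305, 816, 1327, 1839, 2350, 2862, 3373, 3885, 4396, 4907, 5419, 5930

j=1: r + 0k = 304.09 → ⌈·⌉ = 305
j=2: r + 1k = 815.506666… → ⌈·⌉ = 816
j=3: r + 2k = 1326.923333… → ⌈·⌉ = 1327
j=4: r + 3k = 1838.34 → ⌈·⌉ = 1839
j=5: r + 4k = 2349.756666… → ⌈·⌉ = 2350
j=6: r + 5k = 2861.173333… → ⌈·⌉ = 2862
j=7: r + 6k = 3372.59 → ⌈·⌉ = 3373
j=8: r + 7k = 3884.006666… → ⌈·⌉ = 3885
j=9: r + 8k = 4395.423333… → ⌈·⌉ = 4396
j=10: r + 9k = 4906.84 → ⌈·⌉ = 4907
j=11: r + 10k = 5418.256666… → ⌈·⌉ = 5419
j=12: r + 11k = 5929.673333… → ⌈·⌉ = 5930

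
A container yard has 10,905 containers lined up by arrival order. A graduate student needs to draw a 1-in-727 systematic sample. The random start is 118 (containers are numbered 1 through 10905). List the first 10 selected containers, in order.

container 1: 118
container 2: 118 + 727 = 845
container 3: 845 + 727 = 1572
container 4: 1572 + 727 = 2299
container 5: 2299 + 727 = 3026
container 6: 3026 + 727 = 3753
container 7: 3753 + 727 = 4480
container 8: 4480 + 727 = 5207
container 9: 5207 + 727 = 5934
container 10: 5934 + 727 = 6661

118, 845, 1572, 2299, 3026, 3753, 4480, 5207, 5934, 6661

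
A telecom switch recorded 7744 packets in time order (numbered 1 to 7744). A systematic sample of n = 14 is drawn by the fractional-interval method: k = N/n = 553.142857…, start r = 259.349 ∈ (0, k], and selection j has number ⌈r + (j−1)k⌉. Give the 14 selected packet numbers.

j=1: r + 0k = 259.349 → ⌈·⌉ = 260
j=2: r + 1k = 812.491857… → ⌈·⌉ = 813
j=3: r + 2k = 1365.634714… → ⌈·⌉ = 1366
j=4: r + 3k = 1918.777571… → ⌈·⌉ = 1919
j=5: r + 4k = 2471.920428… → ⌈·⌉ = 2472
j=6: r + 5k = 3025.063285… → ⌈·⌉ = 3026
j=7: r + 6k = 3578.206142… → ⌈·⌉ = 3579
j=8: r + 7k = 4131.349 → ⌈·⌉ = 4132
j=9: r + 8k = 4684.491857… → ⌈·⌉ = 4685
j=10: r + 9k = 5237.634714… → ⌈·⌉ = 5238
j=11: r + 10k = 5790.777571… → ⌈·⌉ = 5791
j=12: r + 11k = 6343.920428… → ⌈·⌉ = 6344
j=13: r + 12k = 6897.063285… → ⌈·⌉ = 6898
j=14: r + 13k = 7450.206142… → ⌈·⌉ = 7451

260, 813, 1366, 1919, 2472, 3026, 3579, 4132, 4685, 5238, 5791, 6344, 6898, 7451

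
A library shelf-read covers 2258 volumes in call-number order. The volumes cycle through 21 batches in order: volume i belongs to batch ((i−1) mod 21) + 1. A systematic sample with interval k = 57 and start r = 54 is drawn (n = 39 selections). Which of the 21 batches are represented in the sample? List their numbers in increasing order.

Consecutive selections differ by k = 57, so their batch numbers differ by 57 mod 21 = 15.
gcd(57, 21) = 3, so the sample visits 21/3 = 7 distinct residues mod 21.
Start 54 is batch 12; the batches hit are 3, 6, 9, 12, 15, 18, 21.

3, 6, 9, 12, 15, 18, 21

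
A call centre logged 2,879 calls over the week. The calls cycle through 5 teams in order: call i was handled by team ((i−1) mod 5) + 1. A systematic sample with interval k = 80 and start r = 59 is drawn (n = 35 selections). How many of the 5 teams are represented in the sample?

1

Consecutive selections differ by k = 80, so their team numbers differ by 80 mod 5 = 0.
gcd(80, 5) = 5, so the sample visits 5/5 = 1 distinct residues mod 5.
Start 59 is team 4; the teams hit are 4.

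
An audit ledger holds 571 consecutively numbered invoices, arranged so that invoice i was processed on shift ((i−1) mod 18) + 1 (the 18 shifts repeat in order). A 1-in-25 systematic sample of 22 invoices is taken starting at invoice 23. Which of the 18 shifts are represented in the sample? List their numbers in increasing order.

1, 2, 3, 4, 5, 6, 7, 8, 9, 10, 11, 12, 13, 14, 15, 16, 17, 18

Consecutive selections differ by k = 25, so their shift numbers differ by 25 mod 18 = 7.
gcd(25, 18) = 1, so the sample visits 18/1 = 18 distinct residues mod 18.
Start 23 is shift 5; the shifts hit are 1, 2, 3, 4, 5, 6, 7, 8, 9, 10, 11, 12, 13, 14, 15, 16, 17, 18.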